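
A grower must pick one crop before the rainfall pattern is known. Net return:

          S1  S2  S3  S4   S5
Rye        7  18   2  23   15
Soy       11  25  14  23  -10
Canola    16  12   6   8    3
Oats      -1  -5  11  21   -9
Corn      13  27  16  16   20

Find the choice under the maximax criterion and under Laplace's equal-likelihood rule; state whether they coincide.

maximax → Corn; laplace → Corn (agree)

Row maxima: Rye=23, Soy=25, Canola=16, Oats=21, Corn=27
Best best-case = 27 → Corn.
Row averages: Rye=13, Soy=12.6, Canola=9, Oats=3.4, Corn=18.4
Highest average = 18.4 → Corn.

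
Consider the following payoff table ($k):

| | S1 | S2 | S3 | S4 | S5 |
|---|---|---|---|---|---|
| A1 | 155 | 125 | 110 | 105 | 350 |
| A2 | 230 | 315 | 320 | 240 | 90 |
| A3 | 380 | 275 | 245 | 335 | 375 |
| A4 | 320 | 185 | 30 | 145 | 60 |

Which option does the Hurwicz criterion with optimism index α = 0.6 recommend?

A1: 0.6·350 + 0.4·105 = 252
A2: 0.6·320 + 0.4·90 = 228
A3: 0.6·380 + 0.4·245 = 326
A4: 0.6·320 + 0.4·30 = 204
Highest Hurwicz score = 326 → A3.

A3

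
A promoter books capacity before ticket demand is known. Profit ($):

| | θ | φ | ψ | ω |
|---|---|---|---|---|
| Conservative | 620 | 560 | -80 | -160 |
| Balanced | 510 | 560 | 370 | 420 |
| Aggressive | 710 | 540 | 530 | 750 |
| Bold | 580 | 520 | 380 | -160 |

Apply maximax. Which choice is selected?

Aggressive

Row maxima: Conservative=620, Balanced=560, Aggressive=750, Bold=580
Best best-case = 750 → Aggressive.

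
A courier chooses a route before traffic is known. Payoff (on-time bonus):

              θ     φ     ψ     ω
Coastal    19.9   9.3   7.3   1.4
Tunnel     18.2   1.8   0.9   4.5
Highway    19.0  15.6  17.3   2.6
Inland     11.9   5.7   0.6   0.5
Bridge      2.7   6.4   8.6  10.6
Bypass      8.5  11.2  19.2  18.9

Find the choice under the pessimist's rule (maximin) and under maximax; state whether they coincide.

maximin → Bypass; maximax → Coastal (disagree)

Row minima: Coastal=1.4, Tunnel=0.9, Highway=2.6, Inland=0.5, Bridge=2.7, Bypass=8.5
Best worst-case = 8.5 → Bypass.
Row maxima: Coastal=19.9, Tunnel=18.2, Highway=19.0, Inland=11.9, Bridge=10.6, Bypass=19.2
Best best-case = 19.9 → Coastal.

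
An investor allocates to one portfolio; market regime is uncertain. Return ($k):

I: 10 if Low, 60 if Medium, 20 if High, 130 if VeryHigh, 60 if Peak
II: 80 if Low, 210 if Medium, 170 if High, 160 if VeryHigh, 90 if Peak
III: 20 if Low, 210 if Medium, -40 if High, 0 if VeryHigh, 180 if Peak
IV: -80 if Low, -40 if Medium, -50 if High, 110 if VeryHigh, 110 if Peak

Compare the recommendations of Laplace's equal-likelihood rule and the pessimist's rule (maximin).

laplace → II; maximin → II (agree)

Row averages: I=56, II=142, III=74, IV=10
Highest average = 142 → II.
Row minima: I=10, II=80, III=-40, IV=-80
Best worst-case = 80 → II.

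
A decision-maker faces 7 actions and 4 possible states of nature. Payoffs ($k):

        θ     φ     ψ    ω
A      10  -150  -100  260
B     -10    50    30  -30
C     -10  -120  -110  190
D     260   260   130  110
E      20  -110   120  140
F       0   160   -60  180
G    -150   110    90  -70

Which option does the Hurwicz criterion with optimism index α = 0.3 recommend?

D

A: 0.3·260 + 0.7·(-150) = -27
B: 0.3·50 + 0.7·(-30) = -6
C: 0.3·190 + 0.7·(-120) = -27
D: 0.3·260 + 0.7·110 = 155
E: 0.3·140 + 0.7·(-110) = -35
F: 0.3·180 + 0.7·(-60) = 12
G: 0.3·110 + 0.7·(-150) = -72
Highest Hurwicz score = 155 → D.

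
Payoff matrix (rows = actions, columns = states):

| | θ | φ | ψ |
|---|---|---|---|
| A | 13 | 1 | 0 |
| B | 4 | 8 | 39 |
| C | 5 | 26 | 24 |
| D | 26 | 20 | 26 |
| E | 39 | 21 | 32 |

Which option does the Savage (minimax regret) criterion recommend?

Column bests: θ=39, φ=26, ψ=39.
A regrets: 26, 25, 39 → max 39
B regrets: 35, 18, 0 → max 35
C regrets: 34, 0, 15 → max 34
D regrets: 13, 6, 13 → max 13
E regrets: 0, 5, 7 → max 7
Smallest max regret = 7 → E.

E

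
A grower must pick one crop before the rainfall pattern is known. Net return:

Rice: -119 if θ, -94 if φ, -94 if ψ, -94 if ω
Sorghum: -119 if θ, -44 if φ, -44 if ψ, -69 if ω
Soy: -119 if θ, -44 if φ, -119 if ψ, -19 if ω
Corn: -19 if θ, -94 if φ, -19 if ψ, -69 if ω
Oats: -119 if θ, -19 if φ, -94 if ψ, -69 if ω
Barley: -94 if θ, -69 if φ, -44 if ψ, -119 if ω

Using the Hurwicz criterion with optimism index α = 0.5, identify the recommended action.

Rice: 0.5·(-94) + 0.5·(-119) = -106.5
Sorghum: 0.5·(-44) + 0.5·(-119) = -81.5
Soy: 0.5·(-19) + 0.5·(-119) = -69
Corn: 0.5·(-19) + 0.5·(-94) = -56.5
Oats: 0.5·(-19) + 0.5·(-119) = -69
Barley: 0.5·(-44) + 0.5·(-119) = -81.5
Highest Hurwicz score = -56.5 → Corn.

Corn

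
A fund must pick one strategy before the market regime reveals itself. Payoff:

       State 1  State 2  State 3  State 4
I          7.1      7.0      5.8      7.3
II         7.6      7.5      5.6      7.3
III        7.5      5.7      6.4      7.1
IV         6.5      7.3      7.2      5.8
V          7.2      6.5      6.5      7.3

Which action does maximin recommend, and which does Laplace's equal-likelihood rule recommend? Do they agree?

Row minima: I=5.8, II=5.6, III=5.7, IV=5.8, V=6.5
Best worst-case = 6.5 → V.
Row averages: I=6.8, II=7, III=6.675, IV=6.7, V=6.875
Highest average = 7 → II.

maximin → V; laplace → II (disagree)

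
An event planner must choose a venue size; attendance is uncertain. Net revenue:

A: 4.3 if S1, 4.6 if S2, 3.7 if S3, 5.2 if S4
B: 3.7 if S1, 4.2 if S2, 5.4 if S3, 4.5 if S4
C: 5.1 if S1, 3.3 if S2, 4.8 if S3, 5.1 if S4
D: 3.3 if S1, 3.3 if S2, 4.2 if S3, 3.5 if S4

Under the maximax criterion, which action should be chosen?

Row maxima: A=5.2, B=5.4, C=5.1, D=4.2
Best best-case = 5.4 → B.

B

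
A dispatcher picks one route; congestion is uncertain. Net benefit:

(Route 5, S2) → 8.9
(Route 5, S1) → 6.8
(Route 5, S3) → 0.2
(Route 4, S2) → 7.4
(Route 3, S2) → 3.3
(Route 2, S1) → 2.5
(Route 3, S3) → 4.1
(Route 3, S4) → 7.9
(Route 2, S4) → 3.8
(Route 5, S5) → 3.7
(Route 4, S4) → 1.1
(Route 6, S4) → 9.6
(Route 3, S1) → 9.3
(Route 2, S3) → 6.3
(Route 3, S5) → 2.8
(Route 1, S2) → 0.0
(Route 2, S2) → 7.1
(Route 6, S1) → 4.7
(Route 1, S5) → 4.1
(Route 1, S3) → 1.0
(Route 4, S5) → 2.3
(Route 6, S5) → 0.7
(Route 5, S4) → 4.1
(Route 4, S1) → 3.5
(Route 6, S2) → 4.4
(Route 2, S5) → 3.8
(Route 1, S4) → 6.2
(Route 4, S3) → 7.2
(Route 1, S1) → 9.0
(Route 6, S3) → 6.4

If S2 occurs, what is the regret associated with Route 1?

Best payoff under S2 is 8.9.
Regret = 8.9 − 0.0 = 8.9.

8.9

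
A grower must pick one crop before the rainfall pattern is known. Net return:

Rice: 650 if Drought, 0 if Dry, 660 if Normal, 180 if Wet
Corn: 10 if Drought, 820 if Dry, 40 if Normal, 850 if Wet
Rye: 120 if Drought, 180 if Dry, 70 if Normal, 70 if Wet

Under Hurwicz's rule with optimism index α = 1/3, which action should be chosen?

Rice: 1/3·660 + 2/3·0 = 220
Corn: 1/3·850 + 2/3·10 = 290
Rye: 1/3·180 + 2/3·70 = 320/3
Highest Hurwicz score = 290 → Corn.

Corn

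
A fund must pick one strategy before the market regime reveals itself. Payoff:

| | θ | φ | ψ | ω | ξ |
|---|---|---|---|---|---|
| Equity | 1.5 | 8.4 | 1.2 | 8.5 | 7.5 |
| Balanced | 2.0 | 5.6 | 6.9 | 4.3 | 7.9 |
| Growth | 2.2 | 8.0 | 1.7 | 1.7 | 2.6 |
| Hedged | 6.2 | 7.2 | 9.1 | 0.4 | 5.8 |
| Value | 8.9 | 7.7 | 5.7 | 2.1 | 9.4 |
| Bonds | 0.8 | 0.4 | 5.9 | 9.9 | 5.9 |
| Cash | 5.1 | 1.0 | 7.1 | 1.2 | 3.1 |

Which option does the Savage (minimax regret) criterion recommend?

Balanced

Column bests: θ=8.9, φ=8.4, ψ=9.1, ω=9.9, ξ=9.4.
Equity regrets: 7.4, 0.0, 7.9, 1.4, 1.9 → max 7.9
Balanced regrets: 6.9, 2.8, 2.2, 5.6, 1.5 → max 6.9
Growth regrets: 6.7, 0.4, 7.4, 8.2, 6.8 → max 8.2
Hedged regrets: 2.7, 1.2, 0.0, 9.5, 3.6 → max 9.5
Value regrets: 0.0, 0.7, 3.4, 7.8, 0.0 → max 7.8
Bonds regrets: 8.1, 8.0, 3.2, 0.0, 3.5 → max 8.1
Cash regrets: 3.8, 7.4, 2.0, 8.7, 6.3 → max 8.7
Smallest max regret = 6.9 → Balanced.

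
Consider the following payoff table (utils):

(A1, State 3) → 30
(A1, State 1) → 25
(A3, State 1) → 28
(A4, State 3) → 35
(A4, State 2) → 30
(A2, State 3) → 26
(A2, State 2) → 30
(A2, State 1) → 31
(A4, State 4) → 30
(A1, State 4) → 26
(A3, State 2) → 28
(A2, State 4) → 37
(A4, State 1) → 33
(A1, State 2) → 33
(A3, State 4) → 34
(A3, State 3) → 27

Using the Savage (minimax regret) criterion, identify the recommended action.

Column bests: State 1=33, State 2=33, State 3=35, State 4=37.
A1 regrets: 8, 0, 5, 11 → max 11
A2 regrets: 2, 3, 9, 0 → max 9
A3 regrets: 5, 5, 8, 3 → max 8
A4 regrets: 0, 3, 0, 7 → max 7
Smallest max regret = 7 → A4.

A4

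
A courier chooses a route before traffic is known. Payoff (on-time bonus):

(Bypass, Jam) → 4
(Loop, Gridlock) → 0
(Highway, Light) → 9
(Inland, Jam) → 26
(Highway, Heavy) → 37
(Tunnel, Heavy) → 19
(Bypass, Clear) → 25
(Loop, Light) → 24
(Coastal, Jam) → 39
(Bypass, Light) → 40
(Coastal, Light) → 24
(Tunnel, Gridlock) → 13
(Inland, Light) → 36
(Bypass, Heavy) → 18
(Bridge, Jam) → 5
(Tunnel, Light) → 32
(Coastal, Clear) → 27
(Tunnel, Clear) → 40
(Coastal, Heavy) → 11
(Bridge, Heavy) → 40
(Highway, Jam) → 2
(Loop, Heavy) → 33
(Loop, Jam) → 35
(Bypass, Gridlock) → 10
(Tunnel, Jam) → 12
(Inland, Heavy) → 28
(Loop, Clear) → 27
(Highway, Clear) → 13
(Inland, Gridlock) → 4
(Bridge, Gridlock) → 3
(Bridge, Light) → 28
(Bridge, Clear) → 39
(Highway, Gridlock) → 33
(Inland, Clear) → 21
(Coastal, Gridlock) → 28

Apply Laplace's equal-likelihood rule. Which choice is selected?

Coastal

Row averages: Coastal=25.8, Highway=18.8, Tunnel=23.2, Bypass=19.4, Bridge=23, Loop=23.8, Inland=23
Highest average = 25.8 → Coastal.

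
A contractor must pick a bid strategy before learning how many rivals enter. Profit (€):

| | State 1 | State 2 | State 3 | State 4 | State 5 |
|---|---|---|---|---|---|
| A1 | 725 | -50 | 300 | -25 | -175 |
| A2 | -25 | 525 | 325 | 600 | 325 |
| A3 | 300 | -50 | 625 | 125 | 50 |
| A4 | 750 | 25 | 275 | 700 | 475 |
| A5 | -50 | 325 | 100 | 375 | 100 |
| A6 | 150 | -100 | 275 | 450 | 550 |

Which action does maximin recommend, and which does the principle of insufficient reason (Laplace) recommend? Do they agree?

Row minima: A1=-175, A2=-25, A3=-50, A4=25, A5=-50, A6=-100
Best worst-case = 25 → A4.
Row averages: A1=155, A2=350, A3=210, A4=445, A5=170, A6=265
Highest average = 445 → A4.

maximin → A4; laplace → A4 (agree)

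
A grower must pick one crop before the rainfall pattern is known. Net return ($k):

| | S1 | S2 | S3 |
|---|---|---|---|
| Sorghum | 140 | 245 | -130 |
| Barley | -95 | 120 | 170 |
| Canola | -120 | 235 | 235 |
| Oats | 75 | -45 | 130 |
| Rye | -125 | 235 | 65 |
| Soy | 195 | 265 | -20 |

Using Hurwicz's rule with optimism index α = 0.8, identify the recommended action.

Sorghum: 0.8·245 + 0.2·(-130) = 170
Barley: 0.8·170 + 0.2·(-95) = 117
Canola: 0.8·235 + 0.2·(-120) = 164
Oats: 0.8·130 + 0.2·(-45) = 95
Rye: 0.8·235 + 0.2·(-125) = 163
Soy: 0.8·265 + 0.2·(-20) = 208
Highest Hurwicz score = 208 → Soy.

Soy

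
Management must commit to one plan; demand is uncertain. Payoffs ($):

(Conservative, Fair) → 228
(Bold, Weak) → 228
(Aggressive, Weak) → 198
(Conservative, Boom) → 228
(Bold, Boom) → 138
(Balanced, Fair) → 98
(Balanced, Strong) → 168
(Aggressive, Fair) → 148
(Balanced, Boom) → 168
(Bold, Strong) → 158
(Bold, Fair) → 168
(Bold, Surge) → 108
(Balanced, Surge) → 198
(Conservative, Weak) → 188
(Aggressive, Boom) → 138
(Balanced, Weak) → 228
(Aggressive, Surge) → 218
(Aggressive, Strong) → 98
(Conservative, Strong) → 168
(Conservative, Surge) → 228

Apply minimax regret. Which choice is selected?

Column bests: Weak=228, Fair=228, Strong=168, Boom=228, Surge=228.
Conservative regrets: 40, 0, 0, 0, 0 → max 40
Balanced regrets: 0, 130, 0, 60, 30 → max 130
Aggressive regrets: 30, 80, 70, 90, 10 → max 90
Bold regrets: 0, 60, 10, 90, 120 → max 120
Smallest max regret = 40 → Conservative.

Conservative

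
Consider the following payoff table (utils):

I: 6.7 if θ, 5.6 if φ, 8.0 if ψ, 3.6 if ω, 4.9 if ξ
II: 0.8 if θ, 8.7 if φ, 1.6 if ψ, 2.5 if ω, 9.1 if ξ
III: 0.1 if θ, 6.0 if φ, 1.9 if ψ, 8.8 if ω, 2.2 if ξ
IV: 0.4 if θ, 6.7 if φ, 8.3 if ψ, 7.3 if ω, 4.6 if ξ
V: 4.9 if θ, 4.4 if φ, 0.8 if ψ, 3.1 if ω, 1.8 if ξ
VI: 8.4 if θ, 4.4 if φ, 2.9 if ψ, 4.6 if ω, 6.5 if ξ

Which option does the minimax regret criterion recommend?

I

Column bests: θ=8.4, φ=8.7, ψ=8.3, ω=8.8, ξ=9.1.
I regrets: 1.7, 3.1, 0.3, 5.2, 4.2 → max 5.2
II regrets: 7.6, 0.0, 6.7, 6.3, 0.0 → max 7.6
III regrets: 8.3, 2.7, 6.4, 0.0, 6.9 → max 8.3
IV regrets: 8.0, 2.0, 0.0, 1.5, 4.5 → max 8.0
V regrets: 3.5, 4.3, 7.5, 5.7, 7.3 → max 7.5
VI regrets: 0.0, 4.3, 5.4, 4.2, 2.6 → max 5.4
Smallest max regret = 5.2 → I.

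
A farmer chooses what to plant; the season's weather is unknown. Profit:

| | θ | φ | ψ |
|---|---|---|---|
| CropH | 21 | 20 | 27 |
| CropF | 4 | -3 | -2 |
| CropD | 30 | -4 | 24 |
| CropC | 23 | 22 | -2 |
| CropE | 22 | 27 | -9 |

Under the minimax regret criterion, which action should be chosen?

Column bests: θ=30, φ=27, ψ=27.
CropH regrets: 9, 7, 0 → max 9
CropF regrets: 26, 30, 29 → max 30
CropD regrets: 0, 31, 3 → max 31
CropC regrets: 7, 5, 29 → max 29
CropE regrets: 8, 0, 36 → max 36
Smallest max regret = 9 → CropH.

CropH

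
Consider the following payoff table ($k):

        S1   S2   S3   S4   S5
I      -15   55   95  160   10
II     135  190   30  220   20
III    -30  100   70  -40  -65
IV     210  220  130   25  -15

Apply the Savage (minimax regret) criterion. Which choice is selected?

II

Column bests: S1=210, S2=220, S3=130, S4=220, S5=20.
I regrets: 225, 165, 35, 60, 10 → max 225
II regrets: 75, 30, 100, 0, 0 → max 100
III regrets: 240, 120, 60, 260, 85 → max 260
IV regrets: 0, 0, 0, 195, 35 → max 195
Smallest max regret = 100 → II.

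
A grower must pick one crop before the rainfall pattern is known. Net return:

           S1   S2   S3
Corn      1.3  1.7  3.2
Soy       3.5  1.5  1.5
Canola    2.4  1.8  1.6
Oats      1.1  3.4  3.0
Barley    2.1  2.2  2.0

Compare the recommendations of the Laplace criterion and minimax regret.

laplace → Oats; minimax regret → Barley (disagree)

Row averages: Corn=31/15, Soy=13/6, Canola=29/15, Oats=2.5, Barley=2.1
Highest average = 2.5 → Oats.
Column bests: S1=3.5, S2=3.4, S3=3.2.
Corn regrets: 2.2, 1.7, 0.0 → max 2.2
Soy regrets: 0.0, 1.9, 1.7 → max 1.9
Canola regrets: 1.1, 1.6, 1.6 → max 1.6
Oats regrets: 2.4, 0.0, 0.2 → max 2.4
Barley regrets: 1.4, 1.2, 1.2 → max 1.4
Smallest max regret = 1.4 → Barley.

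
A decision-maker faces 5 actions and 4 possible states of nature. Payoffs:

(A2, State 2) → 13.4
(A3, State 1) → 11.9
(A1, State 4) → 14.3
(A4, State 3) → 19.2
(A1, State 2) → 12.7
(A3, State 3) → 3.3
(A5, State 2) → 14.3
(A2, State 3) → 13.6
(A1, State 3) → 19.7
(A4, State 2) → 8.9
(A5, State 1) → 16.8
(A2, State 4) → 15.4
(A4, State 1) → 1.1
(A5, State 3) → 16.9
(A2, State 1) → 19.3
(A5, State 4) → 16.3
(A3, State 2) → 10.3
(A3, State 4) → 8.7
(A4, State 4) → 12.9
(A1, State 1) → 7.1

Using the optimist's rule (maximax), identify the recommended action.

Row maxima: A1=19.7, A2=19.3, A3=11.9, A4=19.2, A5=16.9
Best best-case = 19.7 → A1.

A1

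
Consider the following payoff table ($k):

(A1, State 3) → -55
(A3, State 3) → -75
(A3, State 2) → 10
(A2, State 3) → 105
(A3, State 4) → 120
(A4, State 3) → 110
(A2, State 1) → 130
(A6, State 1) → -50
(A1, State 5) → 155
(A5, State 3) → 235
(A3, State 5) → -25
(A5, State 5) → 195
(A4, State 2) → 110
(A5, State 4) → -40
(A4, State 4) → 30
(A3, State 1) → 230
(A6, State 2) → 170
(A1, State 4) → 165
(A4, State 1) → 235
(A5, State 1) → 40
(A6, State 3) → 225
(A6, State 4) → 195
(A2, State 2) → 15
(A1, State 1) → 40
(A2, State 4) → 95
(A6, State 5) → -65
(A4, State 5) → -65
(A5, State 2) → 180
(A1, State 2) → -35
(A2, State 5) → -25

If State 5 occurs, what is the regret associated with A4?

Best payoff under State 5 is 195.
Regret = 195 − (-65) = 260.

260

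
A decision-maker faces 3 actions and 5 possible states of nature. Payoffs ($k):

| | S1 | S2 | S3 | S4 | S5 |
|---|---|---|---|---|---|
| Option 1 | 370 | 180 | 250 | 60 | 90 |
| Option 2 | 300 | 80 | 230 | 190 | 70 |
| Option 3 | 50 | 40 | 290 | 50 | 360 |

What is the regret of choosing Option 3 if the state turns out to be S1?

320

Best payoff under S1 is 370.
Regret = 370 − 50 = 320.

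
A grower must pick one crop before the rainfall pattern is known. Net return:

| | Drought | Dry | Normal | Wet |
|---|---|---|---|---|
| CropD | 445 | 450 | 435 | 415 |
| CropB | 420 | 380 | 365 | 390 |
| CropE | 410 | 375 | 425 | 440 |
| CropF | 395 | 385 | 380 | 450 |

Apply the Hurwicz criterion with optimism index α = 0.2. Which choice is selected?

CropD: 0.2·450 + 0.8·415 = 422
CropB: 0.2·420 + 0.8·365 = 376
CropE: 0.2·440 + 0.8·375 = 388
CropF: 0.2·450 + 0.8·380 = 394
Highest Hurwicz score = 422 → CropD.

CropD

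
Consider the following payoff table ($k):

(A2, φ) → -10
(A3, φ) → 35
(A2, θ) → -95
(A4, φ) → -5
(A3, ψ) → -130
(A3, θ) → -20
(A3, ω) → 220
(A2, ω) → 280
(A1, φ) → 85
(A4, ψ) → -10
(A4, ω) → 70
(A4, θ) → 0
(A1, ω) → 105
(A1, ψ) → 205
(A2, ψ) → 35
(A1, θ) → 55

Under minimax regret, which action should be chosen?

A2

Column bests: θ=55, φ=85, ψ=205, ω=280.
A1 regrets: 0, 0, 0, 175 → max 175
A2 regrets: 150, 95, 170, 0 → max 170
A3 regrets: 75, 50, 335, 60 → max 335
A4 regrets: 55, 90, 215, 210 → max 215
Smallest max regret = 170 → A2.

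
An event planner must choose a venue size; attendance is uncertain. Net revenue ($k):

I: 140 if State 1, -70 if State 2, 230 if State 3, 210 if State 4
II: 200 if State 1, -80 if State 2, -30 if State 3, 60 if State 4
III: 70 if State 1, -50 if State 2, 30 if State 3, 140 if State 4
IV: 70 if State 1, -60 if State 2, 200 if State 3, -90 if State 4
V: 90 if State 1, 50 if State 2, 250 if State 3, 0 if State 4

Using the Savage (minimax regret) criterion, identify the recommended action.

Column bests: State 1=200, State 2=50, State 3=250, State 4=210.
I regrets: 60, 120, 20, 0 → max 120
II regrets: 0, 130, 280, 150 → max 280
III regrets: 130, 100, 220, 70 → max 220
IV regrets: 130, 110, 50, 300 → max 300
V regrets: 110, 0, 0, 210 → max 210
Smallest max regret = 120 → I.

I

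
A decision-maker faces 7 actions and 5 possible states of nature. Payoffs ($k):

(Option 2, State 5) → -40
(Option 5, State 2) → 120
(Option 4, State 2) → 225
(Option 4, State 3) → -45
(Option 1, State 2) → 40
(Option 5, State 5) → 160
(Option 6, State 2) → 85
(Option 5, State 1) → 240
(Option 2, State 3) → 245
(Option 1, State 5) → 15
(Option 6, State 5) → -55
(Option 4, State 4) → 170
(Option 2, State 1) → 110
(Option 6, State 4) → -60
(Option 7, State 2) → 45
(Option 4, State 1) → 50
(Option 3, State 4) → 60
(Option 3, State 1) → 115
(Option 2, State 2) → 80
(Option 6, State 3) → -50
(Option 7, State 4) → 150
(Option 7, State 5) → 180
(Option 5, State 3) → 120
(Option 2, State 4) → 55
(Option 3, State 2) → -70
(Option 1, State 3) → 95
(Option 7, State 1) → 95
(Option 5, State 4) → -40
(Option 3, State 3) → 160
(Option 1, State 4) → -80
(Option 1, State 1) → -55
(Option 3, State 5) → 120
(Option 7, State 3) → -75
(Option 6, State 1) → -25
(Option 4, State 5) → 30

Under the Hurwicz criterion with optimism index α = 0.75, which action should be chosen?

Option 1: 0.75·95 + 0.25·(-80) = 51.25
Option 2: 0.75·245 + 0.25·(-40) = 173.75
Option 3: 0.75·160 + 0.25·(-70) = 102.5
Option 4: 0.75·225 + 0.25·(-45) = 157.5
Option 5: 0.75·240 + 0.25·(-40) = 170
Option 6: 0.75·85 + 0.25·(-60) = 48.75
Option 7: 0.75·180 + 0.25·(-75) = 116.25
Highest Hurwicz score = 173.75 → Option 2.

Option 2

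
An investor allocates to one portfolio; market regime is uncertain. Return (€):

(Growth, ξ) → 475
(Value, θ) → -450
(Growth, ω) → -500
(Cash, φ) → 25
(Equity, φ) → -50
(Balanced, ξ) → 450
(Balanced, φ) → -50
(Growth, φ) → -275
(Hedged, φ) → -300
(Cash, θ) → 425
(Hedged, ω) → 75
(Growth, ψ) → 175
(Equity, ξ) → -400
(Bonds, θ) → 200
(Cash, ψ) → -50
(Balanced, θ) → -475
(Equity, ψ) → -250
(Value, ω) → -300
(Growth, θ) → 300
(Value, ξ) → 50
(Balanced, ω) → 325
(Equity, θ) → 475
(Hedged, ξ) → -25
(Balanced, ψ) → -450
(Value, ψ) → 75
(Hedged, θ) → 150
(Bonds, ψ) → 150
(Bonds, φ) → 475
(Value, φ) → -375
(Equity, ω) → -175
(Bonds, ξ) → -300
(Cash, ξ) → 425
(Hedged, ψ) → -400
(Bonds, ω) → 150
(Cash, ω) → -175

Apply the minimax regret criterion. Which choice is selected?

Column bests: θ=475, φ=475, ψ=175, ω=325, ξ=475.
Value regrets: 925, 850, 100, 625, 425 → max 925
Hedged regrets: 325, 775, 575, 250, 500 → max 775
Equity regrets: 0, 525, 425, 500, 875 → max 875
Growth regrets: 175, 750, 0, 825, 0 → max 825
Balanced regrets: 950, 525, 625, 0, 25 → max 950
Cash regrets: 50, 450, 225, 500, 50 → max 500
Bonds regrets: 275, 0, 25, 175, 775 → max 775
Smallest max regret = 500 → Cash.

Cash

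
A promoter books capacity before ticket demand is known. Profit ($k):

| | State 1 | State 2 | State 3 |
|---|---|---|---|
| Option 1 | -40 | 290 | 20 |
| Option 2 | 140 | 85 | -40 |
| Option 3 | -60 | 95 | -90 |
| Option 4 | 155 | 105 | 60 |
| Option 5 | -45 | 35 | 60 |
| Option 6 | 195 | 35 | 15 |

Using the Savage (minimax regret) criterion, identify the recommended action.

Option 4

Column bests: State 1=195, State 2=290, State 3=60.
Option 1 regrets: 235, 0, 40 → max 235
Option 2 regrets: 55, 205, 100 → max 205
Option 3 regrets: 255, 195, 150 → max 255
Option 4 regrets: 40, 185, 0 → max 185
Option 5 regrets: 240, 255, 0 → max 255
Option 6 regrets: 0, 255, 45 → max 255
Smallest max regret = 185 → Option 4.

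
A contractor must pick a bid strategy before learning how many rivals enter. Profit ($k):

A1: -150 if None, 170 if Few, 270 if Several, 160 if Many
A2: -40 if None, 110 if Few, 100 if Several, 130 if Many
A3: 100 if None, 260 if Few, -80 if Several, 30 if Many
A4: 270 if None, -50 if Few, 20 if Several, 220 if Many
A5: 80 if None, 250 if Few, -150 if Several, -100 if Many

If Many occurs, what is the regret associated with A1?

60

Best payoff under Many is 220.
Regret = 220 − 160 = 60.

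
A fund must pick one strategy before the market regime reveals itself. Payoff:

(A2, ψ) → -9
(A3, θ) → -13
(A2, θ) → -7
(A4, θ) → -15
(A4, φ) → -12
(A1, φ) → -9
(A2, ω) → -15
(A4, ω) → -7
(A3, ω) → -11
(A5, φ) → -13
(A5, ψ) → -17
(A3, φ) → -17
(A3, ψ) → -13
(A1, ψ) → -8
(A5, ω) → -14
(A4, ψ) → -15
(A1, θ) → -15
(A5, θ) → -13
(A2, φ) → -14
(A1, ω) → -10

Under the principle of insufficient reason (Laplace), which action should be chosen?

Row averages: A1=-10.5, A2=-11.25, A3=-13.5, A4=-12.25, A5=-14.25
Highest average = -10.5 → A1.

A1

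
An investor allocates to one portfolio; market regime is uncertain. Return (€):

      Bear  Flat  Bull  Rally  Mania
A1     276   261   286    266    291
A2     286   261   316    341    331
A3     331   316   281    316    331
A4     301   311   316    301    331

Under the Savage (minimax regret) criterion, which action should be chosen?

Column bests: Bear=331, Flat=316, Bull=316, Rally=341, Mania=331.
A1 regrets: 55, 55, 30, 75, 40 → max 75
A2 regrets: 45, 55, 0, 0, 0 → max 55
A3 regrets: 0, 0, 35, 25, 0 → max 35
A4 regrets: 30, 5, 0, 40, 0 → max 40
Smallest max regret = 35 → A3.

A3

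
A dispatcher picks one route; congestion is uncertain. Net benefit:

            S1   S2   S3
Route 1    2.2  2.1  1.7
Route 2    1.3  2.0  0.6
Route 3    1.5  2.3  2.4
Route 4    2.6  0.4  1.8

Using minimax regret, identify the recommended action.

Column bests: S1=2.6, S2=2.3, S3=2.4.
Route 1 regrets: 0.4, 0.2, 0.7 → max 0.7
Route 2 regrets: 1.3, 0.3, 1.8 → max 1.8
Route 3 regrets: 1.1, 0.0, 0.0 → max 1.1
Route 4 regrets: 0.0, 1.9, 0.6 → max 1.9
Smallest max regret = 0.7 → Route 1.

Route 1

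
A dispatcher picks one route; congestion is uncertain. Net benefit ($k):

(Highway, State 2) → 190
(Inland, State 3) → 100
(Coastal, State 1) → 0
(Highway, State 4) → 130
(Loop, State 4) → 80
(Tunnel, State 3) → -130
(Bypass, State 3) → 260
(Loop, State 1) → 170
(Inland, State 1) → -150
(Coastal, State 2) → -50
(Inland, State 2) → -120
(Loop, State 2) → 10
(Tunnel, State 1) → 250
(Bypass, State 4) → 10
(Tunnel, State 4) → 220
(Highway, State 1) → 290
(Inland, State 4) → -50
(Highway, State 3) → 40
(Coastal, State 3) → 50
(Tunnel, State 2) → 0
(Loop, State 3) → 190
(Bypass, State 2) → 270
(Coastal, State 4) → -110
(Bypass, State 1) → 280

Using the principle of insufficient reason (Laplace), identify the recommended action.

Bypass

Row averages: Highway=162.5, Inland=-55, Tunnel=85, Coastal=-27.5, Loop=112.5, Bypass=205
Highest average = 205 → Bypass.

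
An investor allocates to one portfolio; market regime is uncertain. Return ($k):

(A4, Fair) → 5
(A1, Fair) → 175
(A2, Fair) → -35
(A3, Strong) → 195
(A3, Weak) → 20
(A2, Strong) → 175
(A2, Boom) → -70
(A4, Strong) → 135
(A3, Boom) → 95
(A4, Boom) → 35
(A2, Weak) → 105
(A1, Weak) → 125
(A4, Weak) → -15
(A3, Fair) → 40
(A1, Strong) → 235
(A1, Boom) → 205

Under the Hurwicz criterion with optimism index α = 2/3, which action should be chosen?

A1: 2/3·235 + 1/3·125 = 595/3
A2: 2/3·175 + 1/3·(-70) = 280/3
A3: 2/3·195 + 1/3·20 = 410/3
A4: 2/3·135 + 1/3·(-15) = 85
Highest Hurwicz score = 595/3 → A1.

A1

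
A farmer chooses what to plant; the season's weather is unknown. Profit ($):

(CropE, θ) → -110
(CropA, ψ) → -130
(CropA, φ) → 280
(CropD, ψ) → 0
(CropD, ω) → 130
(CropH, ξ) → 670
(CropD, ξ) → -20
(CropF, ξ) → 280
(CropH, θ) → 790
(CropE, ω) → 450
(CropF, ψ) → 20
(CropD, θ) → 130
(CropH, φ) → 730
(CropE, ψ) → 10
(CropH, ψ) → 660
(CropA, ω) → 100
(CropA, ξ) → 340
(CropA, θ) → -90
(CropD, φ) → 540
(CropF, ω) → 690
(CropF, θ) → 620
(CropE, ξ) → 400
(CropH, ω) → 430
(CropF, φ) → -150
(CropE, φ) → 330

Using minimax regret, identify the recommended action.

Column bests: θ=790, φ=730, ψ=660, ω=690, ξ=670.
CropF regrets: 170, 880, 640, 0, 390 → max 880
CropE regrets: 900, 400, 650, 240, 270 → max 900
CropH regrets: 0, 0, 0, 260, 0 → max 260
CropD regrets: 660, 190, 660, 560, 690 → max 690
CropA regrets: 880, 450, 790, 590, 330 → max 880
Smallest max regret = 260 → CropH.

CropH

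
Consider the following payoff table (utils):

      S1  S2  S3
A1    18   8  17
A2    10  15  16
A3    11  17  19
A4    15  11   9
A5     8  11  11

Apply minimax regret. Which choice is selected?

Column bests: S1=18, S2=17, S3=19.
A1 regrets: 0, 9, 2 → max 9
A2 regrets: 8, 2, 3 → max 8
A3 regrets: 7, 0, 0 → max 7
A4 regrets: 3, 6, 10 → max 10
A5 regrets: 10, 6, 8 → max 10
Smallest max regret = 7 → A3.

A3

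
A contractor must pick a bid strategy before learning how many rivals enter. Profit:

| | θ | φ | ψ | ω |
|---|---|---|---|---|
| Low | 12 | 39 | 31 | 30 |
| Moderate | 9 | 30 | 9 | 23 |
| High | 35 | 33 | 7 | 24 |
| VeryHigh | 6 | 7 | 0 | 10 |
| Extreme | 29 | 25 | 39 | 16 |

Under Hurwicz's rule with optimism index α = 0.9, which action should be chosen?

Extreme

Low: 0.9·39 + 0.1·12 = 36.3
Moderate: 0.9·30 + 0.1·9 = 27.9
High: 0.9·35 + 0.1·7 = 32.2
VeryHigh: 0.9·10 + 0.1·0 = 9
Extreme: 0.9·39 + 0.1·16 = 36.7
Highest Hurwicz score = 36.7 → Extreme.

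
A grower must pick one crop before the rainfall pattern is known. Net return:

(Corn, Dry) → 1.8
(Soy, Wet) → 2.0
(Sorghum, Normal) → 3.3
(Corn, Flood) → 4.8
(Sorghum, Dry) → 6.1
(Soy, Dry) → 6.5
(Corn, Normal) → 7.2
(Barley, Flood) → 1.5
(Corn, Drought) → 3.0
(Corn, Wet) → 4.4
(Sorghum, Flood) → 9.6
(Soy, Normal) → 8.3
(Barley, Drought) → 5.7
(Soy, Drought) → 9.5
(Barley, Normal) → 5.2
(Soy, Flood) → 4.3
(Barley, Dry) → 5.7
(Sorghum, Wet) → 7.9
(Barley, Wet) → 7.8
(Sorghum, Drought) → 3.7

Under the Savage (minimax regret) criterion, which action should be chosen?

Sorghum

Column bests: Drought=9.5, Dry=6.5, Normal=8.3, Wet=7.9, Flood=9.6.
Sorghum regrets: 5.8, 0.4, 5.0, 0.0, 0.0 → max 5.8
Corn regrets: 6.5, 4.7, 1.1, 3.5, 4.8 → max 6.5
Barley regrets: 3.8, 0.8, 3.1, 0.1, 8.1 → max 8.1
Soy regrets: 0.0, 0.0, 0.0, 5.9, 5.3 → max 5.9
Smallest max regret = 5.8 → Sorghum.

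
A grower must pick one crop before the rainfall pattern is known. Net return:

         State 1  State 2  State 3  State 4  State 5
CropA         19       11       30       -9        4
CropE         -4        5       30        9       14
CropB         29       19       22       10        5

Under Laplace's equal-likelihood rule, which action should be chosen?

CropB

Row averages: CropA=11, CropE=10.8, CropB=17
Highest average = 17 → CropB.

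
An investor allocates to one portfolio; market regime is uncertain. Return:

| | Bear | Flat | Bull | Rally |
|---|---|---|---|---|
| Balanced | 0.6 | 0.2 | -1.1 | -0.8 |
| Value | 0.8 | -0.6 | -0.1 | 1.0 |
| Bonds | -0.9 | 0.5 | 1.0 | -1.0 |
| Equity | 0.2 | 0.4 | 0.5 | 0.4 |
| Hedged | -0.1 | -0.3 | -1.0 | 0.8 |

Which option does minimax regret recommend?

Column bests: Bear=0.8, Flat=0.5, Bull=1.0, Rally=1.0.
Balanced regrets: 0.2, 0.3, 2.1, 1.8 → max 2.1
Value regrets: 0.0, 1.1, 1.1, 0.0 → max 1.1
Bonds regrets: 1.7, 0.0, 0.0, 2.0 → max 2.0
Equity regrets: 0.6, 0.1, 0.5, 0.6 → max 0.6
Hedged regrets: 0.9, 0.8, 2.0, 0.2 → max 2.0
Smallest max regret = 0.6 → Equity.

Equity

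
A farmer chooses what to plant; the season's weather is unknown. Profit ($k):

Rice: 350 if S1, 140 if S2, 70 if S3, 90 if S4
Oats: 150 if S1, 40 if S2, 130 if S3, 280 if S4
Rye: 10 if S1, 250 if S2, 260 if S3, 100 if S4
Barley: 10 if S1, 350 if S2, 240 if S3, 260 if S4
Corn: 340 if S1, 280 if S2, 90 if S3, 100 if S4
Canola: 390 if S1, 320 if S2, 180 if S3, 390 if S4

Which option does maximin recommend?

Canola

Row minima: Rice=70, Oats=40, Rye=10, Barley=10, Corn=90, Canola=180
Best worst-case = 180 → Canola.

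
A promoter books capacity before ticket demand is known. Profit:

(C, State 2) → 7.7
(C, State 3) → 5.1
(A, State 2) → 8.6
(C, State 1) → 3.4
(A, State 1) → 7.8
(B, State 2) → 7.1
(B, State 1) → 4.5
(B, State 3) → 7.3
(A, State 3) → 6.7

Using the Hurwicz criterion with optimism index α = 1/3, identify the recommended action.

A: 1/3·8.6 + 2/3·6.7 = 22/3
B: 1/3·7.3 + 2/3·4.5 = 163/30
C: 1/3·7.7 + 2/3·3.4 = 29/6
Highest Hurwicz score = 22/3 → A.

A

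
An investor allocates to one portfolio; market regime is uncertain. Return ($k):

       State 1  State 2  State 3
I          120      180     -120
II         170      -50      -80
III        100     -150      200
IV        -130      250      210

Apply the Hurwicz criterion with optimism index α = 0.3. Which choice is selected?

I: 0.3·180 + 0.7·(-120) = -30
II: 0.3·170 + 0.7·(-80) = -5
III: 0.3·200 + 0.7·(-150) = -45
IV: 0.3·250 + 0.7·(-130) = -16
Highest Hurwicz score = -5 → II.

II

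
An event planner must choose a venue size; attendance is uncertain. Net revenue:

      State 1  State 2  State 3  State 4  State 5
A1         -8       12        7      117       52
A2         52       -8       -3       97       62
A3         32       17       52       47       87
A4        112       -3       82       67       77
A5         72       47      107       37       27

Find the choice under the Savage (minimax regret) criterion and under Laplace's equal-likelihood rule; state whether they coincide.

Column bests: State 1=112, State 2=47, State 3=107, State 4=117, State 5=87.
A1 regrets: 120, 35, 100, 0, 35 → max 120
A2 regrets: 60, 55, 110, 20, 25 → max 110
A3 regrets: 80, 30, 55, 70, 0 → max 80
A4 regrets: 0, 50, 25, 50, 10 → max 50
A5 regrets: 40, 0, 0, 80, 60 → max 80
Smallest max regret = 50 → A4.
Row averages: A1=36, A2=40, A3=47, A4=67, A5=58
Highest average = 67 → A4.

minimax regret → A4; laplace → A4 (agree)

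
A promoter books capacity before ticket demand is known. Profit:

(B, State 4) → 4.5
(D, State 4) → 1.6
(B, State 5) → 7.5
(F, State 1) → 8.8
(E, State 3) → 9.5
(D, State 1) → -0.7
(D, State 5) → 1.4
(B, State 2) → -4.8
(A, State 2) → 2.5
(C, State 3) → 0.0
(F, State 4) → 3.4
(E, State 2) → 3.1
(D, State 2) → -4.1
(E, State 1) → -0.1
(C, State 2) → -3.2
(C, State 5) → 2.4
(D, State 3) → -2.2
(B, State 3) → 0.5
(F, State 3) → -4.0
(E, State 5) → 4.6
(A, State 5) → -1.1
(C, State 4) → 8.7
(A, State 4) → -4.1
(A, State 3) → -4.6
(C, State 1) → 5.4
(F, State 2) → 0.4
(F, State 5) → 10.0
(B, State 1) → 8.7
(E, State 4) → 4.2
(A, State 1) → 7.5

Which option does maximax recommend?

Row maxima: A=7.5, B=8.7, C=8.7, D=1.6, E=9.5, F=10.0
Best best-case = 10.0 → F.

F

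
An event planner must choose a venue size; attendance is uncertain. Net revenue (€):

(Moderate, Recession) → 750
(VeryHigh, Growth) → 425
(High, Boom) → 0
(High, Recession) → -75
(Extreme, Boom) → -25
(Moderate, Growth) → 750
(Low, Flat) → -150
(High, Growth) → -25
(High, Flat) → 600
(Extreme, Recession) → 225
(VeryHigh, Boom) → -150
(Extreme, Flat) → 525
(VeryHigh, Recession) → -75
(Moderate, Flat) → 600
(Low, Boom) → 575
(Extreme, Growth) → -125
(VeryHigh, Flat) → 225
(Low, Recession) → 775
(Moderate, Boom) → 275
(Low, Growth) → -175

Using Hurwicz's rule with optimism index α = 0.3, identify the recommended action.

Moderate

Low: 0.3·775 + 0.7·(-175) = 110
Moderate: 0.3·750 + 0.7·275 = 417.5
High: 0.3·600 + 0.7·(-75) = 127.5
VeryHigh: 0.3·425 + 0.7·(-150) = 22.5
Extreme: 0.3·525 + 0.7·(-125) = 70
Highest Hurwicz score = 417.5 → Moderate.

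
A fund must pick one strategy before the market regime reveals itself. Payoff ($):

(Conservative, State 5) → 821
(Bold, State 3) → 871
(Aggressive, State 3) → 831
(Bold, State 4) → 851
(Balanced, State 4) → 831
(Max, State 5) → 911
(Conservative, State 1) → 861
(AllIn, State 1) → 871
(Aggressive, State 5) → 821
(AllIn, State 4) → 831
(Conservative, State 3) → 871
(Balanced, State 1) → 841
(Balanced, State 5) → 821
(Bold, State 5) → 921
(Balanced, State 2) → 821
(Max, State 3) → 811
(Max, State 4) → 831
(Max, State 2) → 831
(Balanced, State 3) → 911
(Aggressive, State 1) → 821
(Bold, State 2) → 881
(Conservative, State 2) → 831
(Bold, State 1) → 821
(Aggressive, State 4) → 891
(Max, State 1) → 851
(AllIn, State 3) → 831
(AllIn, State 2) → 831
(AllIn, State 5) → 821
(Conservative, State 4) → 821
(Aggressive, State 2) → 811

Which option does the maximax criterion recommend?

Bold

Row maxima: Conservative=871, Balanced=911, Aggressive=891, Bold=921, AllIn=871, Max=911
Best best-case = 921 → Bold.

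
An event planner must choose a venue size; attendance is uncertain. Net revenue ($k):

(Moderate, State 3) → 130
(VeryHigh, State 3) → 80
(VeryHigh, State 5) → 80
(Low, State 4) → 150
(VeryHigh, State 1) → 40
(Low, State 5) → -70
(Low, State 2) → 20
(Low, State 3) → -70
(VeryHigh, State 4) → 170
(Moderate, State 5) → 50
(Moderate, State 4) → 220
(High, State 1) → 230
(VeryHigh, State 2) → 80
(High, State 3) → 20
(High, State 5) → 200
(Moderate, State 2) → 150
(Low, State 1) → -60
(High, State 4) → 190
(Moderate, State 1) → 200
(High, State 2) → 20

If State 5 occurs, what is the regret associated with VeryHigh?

120

Best payoff under State 5 is 200.
Regret = 200 − 80 = 120.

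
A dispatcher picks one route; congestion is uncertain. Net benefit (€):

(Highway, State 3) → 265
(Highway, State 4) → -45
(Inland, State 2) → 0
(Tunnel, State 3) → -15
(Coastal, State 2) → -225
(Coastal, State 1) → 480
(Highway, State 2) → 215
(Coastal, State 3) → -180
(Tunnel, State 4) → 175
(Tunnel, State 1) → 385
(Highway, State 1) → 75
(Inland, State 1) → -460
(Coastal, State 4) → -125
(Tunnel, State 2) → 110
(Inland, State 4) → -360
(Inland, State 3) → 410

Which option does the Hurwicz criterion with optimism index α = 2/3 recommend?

Tunnel

Inland: 2/3·410 + 1/3·(-460) = 120
Highway: 2/3·265 + 1/3·(-45) = 485/3
Coastal: 2/3·480 + 1/3·(-225) = 245
Tunnel: 2/3·385 + 1/3·(-15) = 755/3
Highest Hurwicz score = 755/3 → Tunnel.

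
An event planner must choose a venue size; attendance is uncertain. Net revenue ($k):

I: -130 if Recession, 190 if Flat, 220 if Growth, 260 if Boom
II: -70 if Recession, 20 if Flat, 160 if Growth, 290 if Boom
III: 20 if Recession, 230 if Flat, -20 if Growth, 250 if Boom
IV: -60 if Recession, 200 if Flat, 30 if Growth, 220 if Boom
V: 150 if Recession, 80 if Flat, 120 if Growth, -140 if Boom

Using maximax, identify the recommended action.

Row maxima: I=260, II=290, III=250, IV=220, V=150
Best best-case = 290 → II.

II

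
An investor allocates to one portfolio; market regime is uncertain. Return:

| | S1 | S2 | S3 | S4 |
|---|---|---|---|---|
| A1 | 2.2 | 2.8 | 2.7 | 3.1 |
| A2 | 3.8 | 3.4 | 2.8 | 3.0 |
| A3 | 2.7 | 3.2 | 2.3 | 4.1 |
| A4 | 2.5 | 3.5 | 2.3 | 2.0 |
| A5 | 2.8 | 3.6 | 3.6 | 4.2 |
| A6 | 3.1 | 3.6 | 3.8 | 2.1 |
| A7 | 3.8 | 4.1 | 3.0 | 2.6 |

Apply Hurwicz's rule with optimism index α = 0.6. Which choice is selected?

A1: 0.6·3.1 + 0.4·2.2 = 2.74
A2: 0.6·3.8 + 0.4·2.8 = 3.4
A3: 0.6·4.1 + 0.4·2.3 = 3.38
A4: 0.6·3.5 + 0.4·2.0 = 2.9
A5: 0.6·4.2 + 0.4·2.8 = 3.64
A6: 0.6·3.8 + 0.4·2.1 = 3.12
A7: 0.6·4.1 + 0.4·2.6 = 3.5
Highest Hurwicz score = 3.64 → A5.

A5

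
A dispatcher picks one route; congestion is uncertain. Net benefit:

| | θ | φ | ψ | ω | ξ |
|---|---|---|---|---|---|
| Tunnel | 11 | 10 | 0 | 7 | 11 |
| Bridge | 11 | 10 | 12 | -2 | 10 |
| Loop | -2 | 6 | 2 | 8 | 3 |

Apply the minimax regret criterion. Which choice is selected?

Bridge

Column bests: θ=11, φ=10, ψ=12, ω=8, ξ=11.
Tunnel regrets: 0, 0, 12, 1, 0 → max 12
Bridge regrets: 0, 0, 0, 10, 1 → max 10
Loop regrets: 13, 4, 10, 0, 8 → max 13
Smallest max regret = 10 → Bridge.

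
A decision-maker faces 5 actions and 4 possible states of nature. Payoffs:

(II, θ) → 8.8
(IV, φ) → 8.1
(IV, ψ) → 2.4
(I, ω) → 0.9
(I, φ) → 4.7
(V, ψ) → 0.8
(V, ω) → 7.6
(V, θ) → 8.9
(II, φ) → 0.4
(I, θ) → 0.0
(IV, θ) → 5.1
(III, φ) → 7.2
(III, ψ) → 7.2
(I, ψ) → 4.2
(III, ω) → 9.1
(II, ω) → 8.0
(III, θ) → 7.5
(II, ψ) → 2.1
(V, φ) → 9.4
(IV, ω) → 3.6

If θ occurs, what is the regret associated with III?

1.4

Best payoff under θ is 8.9.
Regret = 8.9 − 7.5 = 1.4.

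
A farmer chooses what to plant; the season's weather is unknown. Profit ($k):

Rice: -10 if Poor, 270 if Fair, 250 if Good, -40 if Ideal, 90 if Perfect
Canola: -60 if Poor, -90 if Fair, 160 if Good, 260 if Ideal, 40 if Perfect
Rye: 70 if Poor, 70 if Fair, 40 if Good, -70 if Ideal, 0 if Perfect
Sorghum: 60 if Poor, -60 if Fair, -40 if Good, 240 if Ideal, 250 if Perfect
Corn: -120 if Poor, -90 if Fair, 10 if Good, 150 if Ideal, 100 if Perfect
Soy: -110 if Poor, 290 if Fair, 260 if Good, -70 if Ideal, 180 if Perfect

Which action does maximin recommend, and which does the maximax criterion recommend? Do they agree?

Row minima: Rice=-40, Canola=-90, Rye=-70, Sorghum=-60, Corn=-120, Soy=-110
Best worst-case = -40 → Rice.
Row maxima: Rice=270, Canola=260, Rye=70, Sorghum=250, Corn=150, Soy=290
Best best-case = 290 → Soy.

maximin → Rice; maximax → Soy (disagree)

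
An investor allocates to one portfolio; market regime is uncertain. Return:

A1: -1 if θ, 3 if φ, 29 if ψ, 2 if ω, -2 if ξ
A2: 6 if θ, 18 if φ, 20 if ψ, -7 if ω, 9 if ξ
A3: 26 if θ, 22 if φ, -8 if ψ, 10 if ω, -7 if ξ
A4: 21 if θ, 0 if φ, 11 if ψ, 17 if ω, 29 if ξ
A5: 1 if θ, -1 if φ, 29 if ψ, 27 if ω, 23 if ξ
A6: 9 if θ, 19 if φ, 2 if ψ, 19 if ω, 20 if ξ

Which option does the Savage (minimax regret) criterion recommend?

Column bests: θ=26, φ=22, ψ=29, ω=27, ξ=29.
A1 regrets: 27, 19, 0, 25, 31 → max 31
A2 regrets: 20, 4, 9, 34, 20 → max 34
A3 regrets: 0, 0, 37, 17, 36 → max 37
A4 regrets: 5, 22, 18, 10, 0 → max 22
A5 regrets: 25, 23, 0, 0, 6 → max 25
A6 regrets: 17, 3, 27, 8, 9 → max 27
Smallest max regret = 22 → A4.

A4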